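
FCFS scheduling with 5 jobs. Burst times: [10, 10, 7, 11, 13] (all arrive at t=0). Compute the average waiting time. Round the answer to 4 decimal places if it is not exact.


FCFS order (as given): [10, 10, 7, 11, 13]
Waiting times:
  Job 1: wait = 0
  Job 2: wait = 10
  Job 3: wait = 20
  Job 4: wait = 27
  Job 5: wait = 38
Sum of waiting times = 95
Average waiting time = 95/5 = 19.0

19.0


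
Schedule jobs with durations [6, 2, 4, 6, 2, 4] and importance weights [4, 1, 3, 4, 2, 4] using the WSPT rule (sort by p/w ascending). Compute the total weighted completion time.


Compute p/w ratios and sort ascending (WSPT): [(2, 2), (4, 4), (4, 3), (6, 4), (6, 4), (2, 1)]
Compute weighted completion times:
  Job (p=2,w=2): C=2, w*C=2*2=4
  Job (p=4,w=4): C=6, w*C=4*6=24
  Job (p=4,w=3): C=10, w*C=3*10=30
  Job (p=6,w=4): C=16, w*C=4*16=64
  Job (p=6,w=4): C=22, w*C=4*22=88
  Job (p=2,w=1): C=24, w*C=1*24=24
Total weighted completion time = 234

234


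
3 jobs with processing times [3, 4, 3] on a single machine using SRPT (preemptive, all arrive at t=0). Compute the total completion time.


Since all jobs arrive at t=0, SRPT equals SPT ordering.
SPT order: [3, 3, 4]
Completion times:
  Job 1: p=3, C=3
  Job 2: p=3, C=6
  Job 3: p=4, C=10
Total completion time = 3 + 6 + 10 = 19

19


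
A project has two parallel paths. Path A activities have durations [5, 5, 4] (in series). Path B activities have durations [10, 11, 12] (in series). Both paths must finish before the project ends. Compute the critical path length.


Path A total = 5 + 5 + 4 = 14
Path B total = 10 + 11 + 12 = 33
Critical path = longest path = max(14, 33) = 33

33


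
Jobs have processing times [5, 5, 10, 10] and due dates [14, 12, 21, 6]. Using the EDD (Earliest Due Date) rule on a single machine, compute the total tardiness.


Sort by due date (EDD order): [(10, 6), (5, 12), (5, 14), (10, 21)]
Compute completion times and tardiness:
  Job 1: p=10, d=6, C=10, tardiness=max(0,10-6)=4
  Job 2: p=5, d=12, C=15, tardiness=max(0,15-12)=3
  Job 3: p=5, d=14, C=20, tardiness=max(0,20-14)=6
  Job 4: p=10, d=21, C=30, tardiness=max(0,30-21)=9
Total tardiness = 22

22


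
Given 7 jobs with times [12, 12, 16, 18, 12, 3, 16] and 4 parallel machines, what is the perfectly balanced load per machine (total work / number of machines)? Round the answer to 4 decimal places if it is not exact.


Total processing time = 12 + 12 + 16 + 18 + 12 + 3 + 16 = 89
Number of machines = 4
Ideal balanced load = 89 / 4 = 22.25

22.25


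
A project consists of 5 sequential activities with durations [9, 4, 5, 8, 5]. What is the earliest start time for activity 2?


Activity 2 starts after activities 1 through 1 complete.
Predecessor durations: [9]
ES = 9 = 9

9


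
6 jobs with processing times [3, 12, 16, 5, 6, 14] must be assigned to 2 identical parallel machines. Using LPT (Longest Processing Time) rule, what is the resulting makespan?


Sort jobs in decreasing order (LPT): [16, 14, 12, 6, 5, 3]
Assign each job to the least loaded machine:
  Machine 1: jobs [16, 6, 5], load = 27
  Machine 2: jobs [14, 12, 3], load = 29
Makespan = max load = 29

29


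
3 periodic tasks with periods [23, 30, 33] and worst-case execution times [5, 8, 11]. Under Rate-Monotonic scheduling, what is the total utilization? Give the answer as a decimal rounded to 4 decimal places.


Compute individual utilizations (exact fractions):
  Task 1: C/T = 5/23 (approx. 0.2174)
  Task 2: C/T = 8/30 = 4/15 (approx. 0.2667)
  Task 3: C/T = 11/33 = 1/3 (approx. 0.3333)
Total utilization U = 5/23 + 4/15 + 1/3 = 94/115
Rounded to 4 decimal places: U = 0.8174
RM (Liu & Layland) bound for 3 tasks = 0.779763; compare with U = 94/115 (approx. 0.817391)
bound < U <= 1, so the RM sufficient condition is not met (inconclusive; an exact test such as response-time analysis is needed).

0.8174


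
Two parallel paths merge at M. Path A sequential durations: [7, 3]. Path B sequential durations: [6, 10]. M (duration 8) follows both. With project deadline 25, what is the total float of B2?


Forward pass: ES(B2) = sum of predecessors on chain B = 6
EF = ES + duration = 6 + 10 = 16
Backward pass: LF(M) = deadline = 25; LS(M) = 25 - 8 = 17
LF(B2) = LS(M) - sum(successors on chain B) = 17 - 0 = 17
LS = LF - duration = 17 - 10 = 7
Total float = LS - ES = 7 - 6 = 1

1


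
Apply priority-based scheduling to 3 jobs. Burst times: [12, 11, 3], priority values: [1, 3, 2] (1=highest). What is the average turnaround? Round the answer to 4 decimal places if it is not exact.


Sort by priority (ascending = highest first):
Order: [(1, 12), (2, 3), (3, 11)]
Completion times:
  Priority 1, burst=12, C=12
  Priority 2, burst=3, C=15
  Priority 3, burst=11, C=26
Average turnaround = 53/3 = 17.6667

17.6667


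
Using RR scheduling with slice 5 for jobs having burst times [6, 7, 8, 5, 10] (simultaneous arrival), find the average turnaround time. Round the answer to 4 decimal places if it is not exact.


Time quantum = 5
Execution trace:
  J1 runs 5 units, time = 5
  J2 runs 5 units, time = 10
  J3 runs 5 units, time = 15
  J4 runs 5 units, time = 20
  J5 runs 5 units, time = 25
  J1 runs 1 units, time = 26
  J2 runs 2 units, time = 28
  J3 runs 3 units, time = 31
  J5 runs 5 units, time = 36
Finish times: [26, 28, 31, 20, 36]
Average turnaround = 141/5 = 28.2

28.2


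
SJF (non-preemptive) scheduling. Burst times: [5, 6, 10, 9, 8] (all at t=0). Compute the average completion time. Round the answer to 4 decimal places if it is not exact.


SJF order (ascending): [5, 6, 8, 9, 10]
Completion times:
  Job 1: burst=5, C=5
  Job 2: burst=6, C=11
  Job 3: burst=8, C=19
  Job 4: burst=9, C=28
  Job 5: burst=10, C=38
Average completion = 101/5 = 20.2

20.2


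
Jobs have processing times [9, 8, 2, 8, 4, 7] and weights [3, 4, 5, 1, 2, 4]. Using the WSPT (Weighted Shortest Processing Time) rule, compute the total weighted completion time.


Compute p/w ratios and sort ascending (WSPT): [(2, 5), (7, 4), (8, 4), (4, 2), (9, 3), (8, 1)]
Compute weighted completion times:
  Job (p=2,w=5): C=2, w*C=5*2=10
  Job (p=7,w=4): C=9, w*C=4*9=36
  Job (p=8,w=4): C=17, w*C=4*17=68
  Job (p=4,w=2): C=21, w*C=2*21=42
  Job (p=9,w=3): C=30, w*C=3*30=90
  Job (p=8,w=1): C=38, w*C=1*38=38
Total weighted completion time = 284

284


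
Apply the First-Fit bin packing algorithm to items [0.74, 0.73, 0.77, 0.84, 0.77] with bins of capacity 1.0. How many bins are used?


Place items sequentially using First-Fit:
  Item 0.74 -> new Bin 1
  Item 0.73 -> new Bin 2
  Item 0.77 -> new Bin 3
  Item 0.84 -> new Bin 4
  Item 0.77 -> new Bin 5
Total bins used = 5

5


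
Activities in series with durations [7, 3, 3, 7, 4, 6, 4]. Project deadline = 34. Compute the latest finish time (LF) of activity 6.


LF(activity 6) = deadline - sum of successor durations
Successors: activities 7 through 7 with durations [4]
Sum of successor durations = 4
LF = 34 - 4 = 30

30


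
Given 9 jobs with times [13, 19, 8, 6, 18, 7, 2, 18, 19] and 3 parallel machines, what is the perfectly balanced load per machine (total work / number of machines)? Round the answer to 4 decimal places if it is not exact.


Total processing time = 13 + 19 + 8 + 6 + 18 + 7 + 2 + 18 + 19 = 110
Number of machines = 3
Ideal balanced load = 110 / 3 = 36.6667

36.6667


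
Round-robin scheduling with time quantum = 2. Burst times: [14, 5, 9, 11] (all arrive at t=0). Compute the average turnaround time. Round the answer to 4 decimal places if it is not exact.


Time quantum = 2
Execution trace:
  J1 runs 2 units, time = 2
  J2 runs 2 units, time = 4
  J3 runs 2 units, time = 6
  J4 runs 2 units, time = 8
  J1 runs 2 units, time = 10
  J2 runs 2 units, time = 12
  J3 runs 2 units, time = 14
  J4 runs 2 units, time = 16
  J1 runs 2 units, time = 18
  J2 runs 1 units, time = 19
  J3 runs 2 units, time = 21
  J4 runs 2 units, time = 23
  J1 runs 2 units, time = 25
  J3 runs 2 units, time = 27
  J4 runs 2 units, time = 29
  J1 runs 2 units, time = 31
  J3 runs 1 units, time = 32
  J4 runs 2 units, time = 34
  J1 runs 2 units, time = 36
  J4 runs 1 units, time = 37
  J1 runs 2 units, time = 39
Finish times: [39, 19, 32, 37]
Average turnaround = 127/4 = 31.75

31.75


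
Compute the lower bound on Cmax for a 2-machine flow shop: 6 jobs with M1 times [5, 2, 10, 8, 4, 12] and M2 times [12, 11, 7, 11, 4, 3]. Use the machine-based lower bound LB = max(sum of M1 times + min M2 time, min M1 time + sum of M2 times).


LB1 = sum(M1 times) + min(M2 times) = 41 + 3 = 44
LB2 = min(M1 times) + sum(M2 times) = 2 + 48 = 50
Lower bound = max(LB1, LB2) = max(44, 50) = 50

50


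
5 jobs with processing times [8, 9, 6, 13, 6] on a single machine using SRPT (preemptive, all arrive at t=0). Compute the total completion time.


Since all jobs arrive at t=0, SRPT equals SPT ordering.
SPT order: [6, 6, 8, 9, 13]
Completion times:
  Job 1: p=6, C=6
  Job 2: p=6, C=12
  Job 3: p=8, C=20
  Job 4: p=9, C=29
  Job 5: p=13, C=42
Total completion time = 6 + 12 + 20 + 29 + 42 = 109

109


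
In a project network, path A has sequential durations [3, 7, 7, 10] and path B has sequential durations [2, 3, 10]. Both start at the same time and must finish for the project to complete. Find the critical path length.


Path A total = 3 + 7 + 7 + 10 = 27
Path B total = 2 + 3 + 10 = 15
Critical path = longest path = max(27, 15) = 27

27


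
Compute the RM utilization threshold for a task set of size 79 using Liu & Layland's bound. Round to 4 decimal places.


Compute 2^(1/79) = 1.0088126194
Subtract 1: 1.0088126194 - 1 = 0.0088126194
Multiply by n: 79 * 0.0088126194 = 0.6961969326
Round to 4 dp: 0.6962

0.6962


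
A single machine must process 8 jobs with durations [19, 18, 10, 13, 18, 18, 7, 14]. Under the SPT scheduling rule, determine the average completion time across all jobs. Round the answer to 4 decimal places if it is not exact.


Sort jobs by processing time (SPT order): [7, 10, 13, 14, 18, 18, 18, 19]
Compute completion times sequentially:
  Job 1: processing = 7, completes at 7
  Job 2: processing = 10, completes at 17
  Job 3: processing = 13, completes at 30
  Job 4: processing = 14, completes at 44
  Job 5: processing = 18, completes at 62
  Job 6: processing = 18, completes at 80
  Job 7: processing = 18, completes at 98
  Job 8: processing = 19, completes at 117
Sum of completion times = 455
Average completion time = 455/8 = 56.875

56.875


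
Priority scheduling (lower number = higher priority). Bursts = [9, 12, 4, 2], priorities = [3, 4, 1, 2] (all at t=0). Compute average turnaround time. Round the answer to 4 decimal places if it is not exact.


Sort by priority (ascending = highest first):
Order: [(1, 4), (2, 2), (3, 9), (4, 12)]
Completion times:
  Priority 1, burst=4, C=4
  Priority 2, burst=2, C=6
  Priority 3, burst=9, C=15
  Priority 4, burst=12, C=27
Average turnaround = 52/4 = 13.0

13.0


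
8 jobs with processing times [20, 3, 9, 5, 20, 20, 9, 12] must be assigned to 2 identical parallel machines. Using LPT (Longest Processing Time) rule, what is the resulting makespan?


Sort jobs in decreasing order (LPT): [20, 20, 20, 12, 9, 9, 5, 3]
Assign each job to the least loaded machine:
  Machine 1: jobs [20, 20, 9], load = 49
  Machine 2: jobs [20, 12, 9, 5, 3], load = 49
Makespan = max load = 49

49


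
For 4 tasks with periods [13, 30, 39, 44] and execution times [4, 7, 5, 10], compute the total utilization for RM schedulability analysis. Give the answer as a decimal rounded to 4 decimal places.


Compute individual utilizations (exact fractions):
  Task 1: C/T = 4/13 (approx. 0.3077)
  Task 2: C/T = 7/30 (approx. 0.2333)
  Task 3: C/T = 5/39 (approx. 0.1282)
  Task 4: C/T = 10/44 = 5/22 (approx. 0.2273)
Total utilization U = 4/13 + 7/30 + 5/39 + 5/22 = 641/715
Rounded to 4 decimal places: U = 0.8965
RM (Liu & Layland) bound for 4 tasks = 0.756828; compare with U = 641/715 (approx. 0.896503)
bound < U <= 1, so the RM sufficient condition is not met (inconclusive; an exact test such as response-time analysis is needed).

0.8965


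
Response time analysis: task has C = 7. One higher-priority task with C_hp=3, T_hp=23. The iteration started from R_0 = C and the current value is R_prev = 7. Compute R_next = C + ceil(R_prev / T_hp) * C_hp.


R_next = C + ceil(R_prev / T_hp) * C_hp
ceil(7 / 23) = ceil(0.3043) = 1
Interference = 1 * 3 = 3
R_next = 7 + 3 = 10

10


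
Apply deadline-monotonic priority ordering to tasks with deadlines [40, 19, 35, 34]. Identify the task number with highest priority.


Sort tasks by relative deadline (ascending):
  Task 2: deadline = 19
  Task 4: deadline = 34
  Task 3: deadline = 35
  Task 1: deadline = 40
Priority order (highest first): [2, 4, 3, 1]
Highest priority task = 2

2


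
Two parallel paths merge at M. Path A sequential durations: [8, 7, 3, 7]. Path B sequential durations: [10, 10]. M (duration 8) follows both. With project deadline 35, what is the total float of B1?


Forward pass: ES(B1) = sum of predecessors on chain B = 0
EF = ES + duration = 0 + 10 = 10
Backward pass: LF(M) = deadline = 35; LS(M) = 35 - 8 = 27
LF(B1) = LS(M) - sum(successors on chain B) = 27 - 10 = 17
LS = LF - duration = 17 - 10 = 7
Total float = LS - ES = 7 - 0 = 7

7


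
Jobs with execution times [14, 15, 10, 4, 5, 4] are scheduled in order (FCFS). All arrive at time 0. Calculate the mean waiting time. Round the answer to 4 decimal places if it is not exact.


FCFS order (as given): [14, 15, 10, 4, 5, 4]
Waiting times:
  Job 1: wait = 0
  Job 2: wait = 14
  Job 3: wait = 29
  Job 4: wait = 39
  Job 5: wait = 43
  Job 6: wait = 48
Sum of waiting times = 173
Average waiting time = 173/6 = 28.8333

28.8333


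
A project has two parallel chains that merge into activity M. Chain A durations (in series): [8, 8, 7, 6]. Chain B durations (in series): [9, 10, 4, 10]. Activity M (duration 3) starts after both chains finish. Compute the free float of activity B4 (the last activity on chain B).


ES(B4) = sum of predecessors on chain B = 23
EF(B4) = ES + duration = 23 + 10 = 33
Successor of B4 is M. ES(M) = max(sum(A), sum(B)) = max(29, 33) = 33
Free float = ES(successor) - EF(current) = 33 - 33 = 0

0


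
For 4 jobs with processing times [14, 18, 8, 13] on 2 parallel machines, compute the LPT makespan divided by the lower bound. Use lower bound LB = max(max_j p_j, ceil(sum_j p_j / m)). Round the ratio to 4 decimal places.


LPT order: [18, 14, 13, 8]
Machine loads after assignment: [26, 27]
LPT makespan = 27
Lower bound = max(max_job, ceil(total/2)) = max(18, 27) = 27
Ratio = 27 / 27 = 1.0

1.0


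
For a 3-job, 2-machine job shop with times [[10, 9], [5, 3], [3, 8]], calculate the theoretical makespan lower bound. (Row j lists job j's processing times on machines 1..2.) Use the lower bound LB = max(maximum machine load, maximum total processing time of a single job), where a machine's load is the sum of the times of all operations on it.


Machine loads:
  Machine 1: 10 + 5 + 3 = 18
  Machine 2: 9 + 3 + 8 = 20
Max machine load = 20
Job totals:
  Job 1: 19
  Job 2: 8
  Job 3: 11
Max job total = 19
Lower bound = max(20, 19) = 20

20


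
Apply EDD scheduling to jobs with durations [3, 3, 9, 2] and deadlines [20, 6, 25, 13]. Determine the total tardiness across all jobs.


Sort by due date (EDD order): [(3, 6), (2, 13), (3, 20), (9, 25)]
Compute completion times and tardiness:
  Job 1: p=3, d=6, C=3, tardiness=max(0,3-6)=0
  Job 2: p=2, d=13, C=5, tardiness=max(0,5-13)=0
  Job 3: p=3, d=20, C=8, tardiness=max(0,8-20)=0
  Job 4: p=9, d=25, C=17, tardiness=max(0,17-25)=0
Total tardiness = 0

0


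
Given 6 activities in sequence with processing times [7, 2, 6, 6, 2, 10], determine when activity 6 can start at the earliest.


Activity 6 starts after activities 1 through 5 complete.
Predecessor durations: [7, 2, 6, 6, 2]
ES = 7 + 2 + 6 + 6 + 2 = 23

23


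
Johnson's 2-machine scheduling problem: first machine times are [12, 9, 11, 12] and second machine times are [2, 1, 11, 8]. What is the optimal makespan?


Apply Johnson's rule:
  Group 1 (a <= b): [(3, 11, 11)]
  Group 2 (a > b): [(4, 12, 8), (1, 12, 2), (2, 9, 1)]
Optimal job order: [3, 4, 1, 2]
Schedule:
  Job 3: M1 done at 11, M2 done at 22
  Job 4: M1 done at 23, M2 done at 31
  Job 1: M1 done at 35, M2 done at 37
  Job 2: M1 done at 44, M2 done at 45
Makespan = 45

45


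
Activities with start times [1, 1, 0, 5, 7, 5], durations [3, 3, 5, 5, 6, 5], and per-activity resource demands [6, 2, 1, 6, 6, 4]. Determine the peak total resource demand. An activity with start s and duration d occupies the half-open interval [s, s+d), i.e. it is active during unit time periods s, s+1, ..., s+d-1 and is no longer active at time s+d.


Each activity i is active on [start_i, start_i + duration_i).
Compute total resource usage per time slot:
  t=0: active resources = [1], total = 1
  t=1: active resources = [6, 2, 1], total = 9
  t=2: active resources = [6, 2, 1], total = 9
  t=3: active resources = [6, 2, 1], total = 9
  t=4: active resources = [1], total = 1
  t=5: active resources = [6, 4], total = 10
  t=6: active resources = [6, 4], total = 10
  t=7: active resources = [6, 6, 4], total = 16
  t=8: active resources = [6, 6, 4], total = 16
  t=9: active resources = [6, 6, 4], total = 16
  t=10: active resources = [6], total = 6
  t=11: active resources = [6], total = 6
  t=12: active resources = [6], total = 6
Peak resource demand = 16

16


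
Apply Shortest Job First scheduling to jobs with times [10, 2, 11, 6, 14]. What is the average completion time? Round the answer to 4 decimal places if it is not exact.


SJF order (ascending): [2, 6, 10, 11, 14]
Completion times:
  Job 1: burst=2, C=2
  Job 2: burst=6, C=8
  Job 3: burst=10, C=18
  Job 4: burst=11, C=29
  Job 5: burst=14, C=43
Average completion = 100/5 = 20.0

20.0


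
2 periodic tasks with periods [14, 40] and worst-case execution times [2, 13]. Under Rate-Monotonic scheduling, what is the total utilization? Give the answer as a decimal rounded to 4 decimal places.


Compute individual utilizations (exact fractions):
  Task 1: C/T = 2/14 = 1/7 (approx. 0.1429)
  Task 2: C/T = 13/40 (approx. 0.325)
Total utilization U = 1/7 + 13/40 = 131/280
Rounded to 4 decimal places: U = 0.4679
RM (Liu & Layland) bound for 2 tasks = 0.828427; compare with U = 131/280 (approx. 0.467857)
U <= bound, so schedulable by RM sufficient condition.

0.4679


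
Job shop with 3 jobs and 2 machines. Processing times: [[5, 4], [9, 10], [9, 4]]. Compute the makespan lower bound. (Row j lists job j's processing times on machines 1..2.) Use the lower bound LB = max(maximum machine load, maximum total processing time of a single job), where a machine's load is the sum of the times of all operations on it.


Machine loads:
  Machine 1: 5 + 9 + 9 = 23
  Machine 2: 4 + 10 + 4 = 18
Max machine load = 23
Job totals:
  Job 1: 9
  Job 2: 19
  Job 3: 13
Max job total = 19
Lower bound = max(23, 19) = 23

23


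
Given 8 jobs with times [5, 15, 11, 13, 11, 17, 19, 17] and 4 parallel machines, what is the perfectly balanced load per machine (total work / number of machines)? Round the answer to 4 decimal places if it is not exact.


Total processing time = 5 + 15 + 11 + 13 + 11 + 17 + 19 + 17 = 108
Number of machines = 4
Ideal balanced load = 108 / 4 = 27.0

27.0


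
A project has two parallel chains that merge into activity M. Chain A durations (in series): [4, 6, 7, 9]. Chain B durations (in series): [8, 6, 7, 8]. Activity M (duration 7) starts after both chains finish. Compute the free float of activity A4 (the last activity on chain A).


ES(A4) = sum of predecessors on chain A = 17
EF(A4) = ES + duration = 17 + 9 = 26
Successor of A4 is M. ES(M) = max(sum(A), sum(B)) = max(26, 29) = 29
Free float = ES(successor) - EF(current) = 29 - 26 = 3

3


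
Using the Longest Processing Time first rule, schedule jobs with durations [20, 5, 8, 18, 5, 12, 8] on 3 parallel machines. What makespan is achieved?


Sort jobs in decreasing order (LPT): [20, 18, 12, 8, 8, 5, 5]
Assign each job to the least loaded machine:
  Machine 1: jobs [20, 5], load = 25
  Machine 2: jobs [18, 8], load = 26
  Machine 3: jobs [12, 8, 5], load = 25
Makespan = max load = 26

26


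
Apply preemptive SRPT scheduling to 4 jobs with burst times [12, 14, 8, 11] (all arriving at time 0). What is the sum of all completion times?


Since all jobs arrive at t=0, SRPT equals SPT ordering.
SPT order: [8, 11, 12, 14]
Completion times:
  Job 1: p=8, C=8
  Job 2: p=11, C=19
  Job 3: p=12, C=31
  Job 4: p=14, C=45
Total completion time = 8 + 19 + 31 + 45 = 103

103


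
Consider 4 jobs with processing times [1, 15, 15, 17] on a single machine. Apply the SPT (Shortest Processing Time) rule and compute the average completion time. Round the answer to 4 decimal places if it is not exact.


Sort jobs by processing time (SPT order): [1, 15, 15, 17]
Compute completion times sequentially:
  Job 1: processing = 1, completes at 1
  Job 2: processing = 15, completes at 16
  Job 3: processing = 15, completes at 31
  Job 4: processing = 17, completes at 48
Sum of completion times = 96
Average completion time = 96/4 = 24.0

24.0


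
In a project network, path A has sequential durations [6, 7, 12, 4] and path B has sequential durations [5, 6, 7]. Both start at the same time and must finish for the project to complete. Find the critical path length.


Path A total = 6 + 7 + 12 + 4 = 29
Path B total = 5 + 6 + 7 = 18
Critical path = longest path = max(29, 18) = 29

29


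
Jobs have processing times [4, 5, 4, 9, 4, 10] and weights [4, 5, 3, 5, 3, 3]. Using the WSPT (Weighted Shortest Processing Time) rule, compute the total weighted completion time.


Compute p/w ratios and sort ascending (WSPT): [(4, 4), (5, 5), (4, 3), (4, 3), (9, 5), (10, 3)]
Compute weighted completion times:
  Job (p=4,w=4): C=4, w*C=4*4=16
  Job (p=5,w=5): C=9, w*C=5*9=45
  Job (p=4,w=3): C=13, w*C=3*13=39
  Job (p=4,w=3): C=17, w*C=3*17=51
  Job (p=9,w=5): C=26, w*C=5*26=130
  Job (p=10,w=3): C=36, w*C=3*36=108
Total weighted completion time = 389

389


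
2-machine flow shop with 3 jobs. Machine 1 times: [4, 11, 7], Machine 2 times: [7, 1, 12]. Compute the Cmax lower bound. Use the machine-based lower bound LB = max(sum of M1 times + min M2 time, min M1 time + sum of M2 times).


LB1 = sum(M1 times) + min(M2 times) = 22 + 1 = 23
LB2 = min(M1 times) + sum(M2 times) = 4 + 20 = 24
Lower bound = max(LB1, LB2) = max(23, 24) = 24

24


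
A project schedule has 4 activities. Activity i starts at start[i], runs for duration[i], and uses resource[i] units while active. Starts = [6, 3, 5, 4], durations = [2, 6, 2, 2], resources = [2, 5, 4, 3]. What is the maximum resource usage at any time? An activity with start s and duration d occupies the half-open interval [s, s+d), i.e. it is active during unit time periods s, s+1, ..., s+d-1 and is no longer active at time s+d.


Each activity i is active on [start_i, start_i + duration_i).
Compute total resource usage per time slot:
  t=0: active resources = [], total = 0
  t=1: active resources = [], total = 0
  t=2: active resources = [], total = 0
  t=3: active resources = [5], total = 5
  t=4: active resources = [5, 3], total = 8
  t=5: active resources = [5, 4, 3], total = 12
  t=6: active resources = [2, 5, 4], total = 11
  t=7: active resources = [2, 5], total = 7
  t=8: active resources = [5], total = 5
Peak resource demand = 12

12


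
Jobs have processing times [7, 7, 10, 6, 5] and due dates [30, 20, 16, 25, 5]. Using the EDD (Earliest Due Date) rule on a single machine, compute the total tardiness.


Sort by due date (EDD order): [(5, 5), (10, 16), (7, 20), (6, 25), (7, 30)]
Compute completion times and tardiness:
  Job 1: p=5, d=5, C=5, tardiness=max(0,5-5)=0
  Job 2: p=10, d=16, C=15, tardiness=max(0,15-16)=0
  Job 3: p=7, d=20, C=22, tardiness=max(0,22-20)=2
  Job 4: p=6, d=25, C=28, tardiness=max(0,28-25)=3
  Job 5: p=7, d=30, C=35, tardiness=max(0,35-30)=5
Total tardiness = 10

10


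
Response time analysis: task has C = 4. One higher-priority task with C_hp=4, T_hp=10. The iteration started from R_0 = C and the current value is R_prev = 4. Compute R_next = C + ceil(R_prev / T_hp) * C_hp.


R_next = C + ceil(R_prev / T_hp) * C_hp
ceil(4 / 10) = ceil(0.4) = 1
Interference = 1 * 4 = 4
R_next = 4 + 4 = 8

8


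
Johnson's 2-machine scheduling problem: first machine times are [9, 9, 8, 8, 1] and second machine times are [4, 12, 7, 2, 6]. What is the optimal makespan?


Apply Johnson's rule:
  Group 1 (a <= b): [(5, 1, 6), (2, 9, 12)]
  Group 2 (a > b): [(3, 8, 7), (1, 9, 4), (4, 8, 2)]
Optimal job order: [5, 2, 3, 1, 4]
Schedule:
  Job 5: M1 done at 1, M2 done at 7
  Job 2: M1 done at 10, M2 done at 22
  Job 3: M1 done at 18, M2 done at 29
  Job 1: M1 done at 27, M2 done at 33
  Job 4: M1 done at 35, M2 done at 37
Makespan = 37

37


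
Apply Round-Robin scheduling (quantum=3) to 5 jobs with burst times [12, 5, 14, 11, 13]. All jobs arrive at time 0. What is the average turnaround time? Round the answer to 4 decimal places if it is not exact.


Time quantum = 3
Execution trace:
  J1 runs 3 units, time = 3
  J2 runs 3 units, time = 6
  J3 runs 3 units, time = 9
  J4 runs 3 units, time = 12
  J5 runs 3 units, time = 15
  J1 runs 3 units, time = 18
  J2 runs 2 units, time = 20
  J3 runs 3 units, time = 23
  J4 runs 3 units, time = 26
  J5 runs 3 units, time = 29
  J1 runs 3 units, time = 32
  J3 runs 3 units, time = 35
  J4 runs 3 units, time = 38
  J5 runs 3 units, time = 41
  J1 runs 3 units, time = 44
  J3 runs 3 units, time = 47
  J4 runs 2 units, time = 49
  J5 runs 3 units, time = 52
  J3 runs 2 units, time = 54
  J5 runs 1 units, time = 55
Finish times: [44, 20, 54, 49, 55]
Average turnaround = 222/5 = 44.4

44.4


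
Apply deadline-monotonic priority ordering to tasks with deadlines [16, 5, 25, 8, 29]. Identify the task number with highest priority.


Sort tasks by relative deadline (ascending):
  Task 2: deadline = 5
  Task 4: deadline = 8
  Task 1: deadline = 16
  Task 3: deadline = 25
  Task 5: deadline = 29
Priority order (highest first): [2, 4, 1, 3, 5]
Highest priority task = 2

2


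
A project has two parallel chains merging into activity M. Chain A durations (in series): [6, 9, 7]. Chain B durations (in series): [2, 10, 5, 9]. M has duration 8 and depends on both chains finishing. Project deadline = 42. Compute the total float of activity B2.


Forward pass: ES(B2) = sum of predecessors on chain B = 2
EF = ES + duration = 2 + 10 = 12
Backward pass: LF(M) = deadline = 42; LS(M) = 42 - 8 = 34
LF(B2) = LS(M) - sum(successors on chain B) = 34 - 14 = 20
LS = LF - duration = 20 - 10 = 10
Total float = LS - ES = 10 - 2 = 8

8


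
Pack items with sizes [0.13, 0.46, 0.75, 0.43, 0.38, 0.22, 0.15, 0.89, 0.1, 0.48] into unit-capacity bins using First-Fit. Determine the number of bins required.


Place items sequentially using First-Fit:
  Item 0.13 -> new Bin 1
  Item 0.46 -> Bin 1 (now 0.59)
  Item 0.75 -> new Bin 2
  Item 0.43 -> new Bin 3
  Item 0.38 -> Bin 1 (now 0.97)
  Item 0.22 -> Bin 2 (now 0.97)
  Item 0.15 -> Bin 3 (now 0.58)
  Item 0.89 -> new Bin 4
  Item 0.1 -> Bin 3 (now 0.68)
  Item 0.48 -> new Bin 5
Total bins used = 5

5


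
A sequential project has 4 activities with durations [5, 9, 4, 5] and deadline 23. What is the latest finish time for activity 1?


LF(activity 1) = deadline - sum of successor durations
Successors: activities 2 through 4 with durations [9, 4, 5]
Sum of successor durations = 18
LF = 23 - 18 = 5

5


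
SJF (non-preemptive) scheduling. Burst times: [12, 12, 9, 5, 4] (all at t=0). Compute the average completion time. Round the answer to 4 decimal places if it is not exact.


SJF order (ascending): [4, 5, 9, 12, 12]
Completion times:
  Job 1: burst=4, C=4
  Job 2: burst=5, C=9
  Job 3: burst=9, C=18
  Job 4: burst=12, C=30
  Job 5: burst=12, C=42
Average completion = 103/5 = 20.6

20.6


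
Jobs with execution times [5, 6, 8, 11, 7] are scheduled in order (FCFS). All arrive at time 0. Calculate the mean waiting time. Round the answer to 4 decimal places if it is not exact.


FCFS order (as given): [5, 6, 8, 11, 7]
Waiting times:
  Job 1: wait = 0
  Job 2: wait = 5
  Job 3: wait = 11
  Job 4: wait = 19
  Job 5: wait = 30
Sum of waiting times = 65
Average waiting time = 65/5 = 13.0

13.0


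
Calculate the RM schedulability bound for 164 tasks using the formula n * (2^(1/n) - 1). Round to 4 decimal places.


Compute 2^(1/164) = 1.0042354515
Subtract 1: 1.0042354515 - 1 = 0.0042354515
Multiply by n: 164 * 0.0042354515 = 0.6946140460
Round to 4 dp: 0.6946

0.6946


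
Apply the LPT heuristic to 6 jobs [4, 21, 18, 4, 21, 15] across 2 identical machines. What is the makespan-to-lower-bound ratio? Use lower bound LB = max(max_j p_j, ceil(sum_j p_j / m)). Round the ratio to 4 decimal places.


LPT order: [21, 21, 18, 15, 4, 4]
Machine loads after assignment: [43, 40]
LPT makespan = 43
Lower bound = max(max_job, ceil(total/2)) = max(21, 42) = 42
Ratio = 43 / 42 = 1.0238

1.0238


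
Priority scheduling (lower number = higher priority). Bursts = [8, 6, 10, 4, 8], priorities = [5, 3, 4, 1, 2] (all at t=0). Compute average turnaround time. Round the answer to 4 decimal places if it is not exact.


Sort by priority (ascending = highest first):
Order: [(1, 4), (2, 8), (3, 6), (4, 10), (5, 8)]
Completion times:
  Priority 1, burst=4, C=4
  Priority 2, burst=8, C=12
  Priority 3, burst=6, C=18
  Priority 4, burst=10, C=28
  Priority 5, burst=8, C=36
Average turnaround = 98/5 = 19.6

19.6


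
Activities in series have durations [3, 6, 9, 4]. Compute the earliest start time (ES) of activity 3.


Activity 3 starts after activities 1 through 2 complete.
Predecessor durations: [3, 6]
ES = 3 + 6 = 9

9


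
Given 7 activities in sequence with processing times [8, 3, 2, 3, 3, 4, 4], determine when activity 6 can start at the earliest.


Activity 6 starts after activities 1 through 5 complete.
Predecessor durations: [8, 3, 2, 3, 3]
ES = 8 + 3 + 2 + 3 + 3 = 19

19


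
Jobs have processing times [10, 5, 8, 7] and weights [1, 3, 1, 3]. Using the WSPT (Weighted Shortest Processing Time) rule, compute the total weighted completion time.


Compute p/w ratios and sort ascending (WSPT): [(5, 3), (7, 3), (8, 1), (10, 1)]
Compute weighted completion times:
  Job (p=5,w=3): C=5, w*C=3*5=15
  Job (p=7,w=3): C=12, w*C=3*12=36
  Job (p=8,w=1): C=20, w*C=1*20=20
  Job (p=10,w=1): C=30, w*C=1*30=30
Total weighted completion time = 101

101


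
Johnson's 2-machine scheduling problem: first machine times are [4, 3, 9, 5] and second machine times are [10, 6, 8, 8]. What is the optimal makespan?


Apply Johnson's rule:
  Group 1 (a <= b): [(2, 3, 6), (1, 4, 10), (4, 5, 8)]
  Group 2 (a > b): [(3, 9, 8)]
Optimal job order: [2, 1, 4, 3]
Schedule:
  Job 2: M1 done at 3, M2 done at 9
  Job 1: M1 done at 7, M2 done at 19
  Job 4: M1 done at 12, M2 done at 27
  Job 3: M1 done at 21, M2 done at 35
Makespan = 35

35


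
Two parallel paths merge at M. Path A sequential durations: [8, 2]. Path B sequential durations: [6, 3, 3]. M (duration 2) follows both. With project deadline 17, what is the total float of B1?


Forward pass: ES(B1) = sum of predecessors on chain B = 0
EF = ES + duration = 0 + 6 = 6
Backward pass: LF(M) = deadline = 17; LS(M) = 17 - 2 = 15
LF(B1) = LS(M) - sum(successors on chain B) = 15 - 6 = 9
LS = LF - duration = 9 - 6 = 3
Total float = LS - ES = 3 - 0 = 3

3


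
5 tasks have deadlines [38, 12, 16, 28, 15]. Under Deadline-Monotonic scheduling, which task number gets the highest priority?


Sort tasks by relative deadline (ascending):
  Task 2: deadline = 12
  Task 5: deadline = 15
  Task 3: deadline = 16
  Task 4: deadline = 28
  Task 1: deadline = 38
Priority order (highest first): [2, 5, 3, 4, 1]
Highest priority task = 2

2


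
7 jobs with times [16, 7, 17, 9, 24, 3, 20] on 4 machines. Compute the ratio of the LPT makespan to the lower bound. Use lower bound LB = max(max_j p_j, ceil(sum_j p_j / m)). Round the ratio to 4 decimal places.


LPT order: [24, 20, 17, 16, 9, 7, 3]
Machine loads after assignment: [24, 23, 24, 25]
LPT makespan = 25
Lower bound = max(max_job, ceil(total/4)) = max(24, 24) = 24
Ratio = 25 / 24 = 1.0417

1.0417


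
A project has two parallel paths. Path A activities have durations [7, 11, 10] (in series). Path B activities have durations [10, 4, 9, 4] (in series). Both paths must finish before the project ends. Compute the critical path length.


Path A total = 7 + 11 + 10 = 28
Path B total = 10 + 4 + 9 + 4 = 27
Critical path = longest path = max(28, 27) = 28

28


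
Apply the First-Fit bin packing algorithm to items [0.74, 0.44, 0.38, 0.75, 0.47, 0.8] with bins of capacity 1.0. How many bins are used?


Place items sequentially using First-Fit:
  Item 0.74 -> new Bin 1
  Item 0.44 -> new Bin 2
  Item 0.38 -> Bin 2 (now 0.82)
  Item 0.75 -> new Bin 3
  Item 0.47 -> new Bin 4
  Item 0.8 -> new Bin 5
Total bins used = 5

5


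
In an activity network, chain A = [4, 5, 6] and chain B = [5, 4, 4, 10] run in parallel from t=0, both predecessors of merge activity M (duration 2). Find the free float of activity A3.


ES(A3) = sum of predecessors on chain A = 9
EF(A3) = ES + duration = 9 + 6 = 15
Successor of A3 is M. ES(M) = max(sum(A), sum(B)) = max(15, 23) = 23
Free float = ES(successor) - EF(current) = 23 - 15 = 8

8


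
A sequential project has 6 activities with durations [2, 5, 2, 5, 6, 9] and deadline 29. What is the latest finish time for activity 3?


LF(activity 3) = deadline - sum of successor durations
Successors: activities 4 through 6 with durations [5, 6, 9]
Sum of successor durations = 20
LF = 29 - 20 = 9

9


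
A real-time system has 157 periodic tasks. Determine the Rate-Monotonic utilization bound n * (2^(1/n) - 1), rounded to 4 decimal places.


Compute 2^(1/157) = 1.0044247104
Subtract 1: 1.0044247104 - 1 = 0.0044247104
Multiply by n: 157 * 0.0044247104 = 0.6946795328
Round to 4 dp: 0.6947

0.6947


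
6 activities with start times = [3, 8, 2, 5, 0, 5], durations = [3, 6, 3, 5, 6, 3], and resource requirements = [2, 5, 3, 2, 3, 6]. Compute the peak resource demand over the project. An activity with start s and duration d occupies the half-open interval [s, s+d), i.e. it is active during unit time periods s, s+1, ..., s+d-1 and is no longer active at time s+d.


Each activity i is active on [start_i, start_i + duration_i).
Compute total resource usage per time slot:
  t=0: active resources = [3], total = 3
  t=1: active resources = [3], total = 3
  t=2: active resources = [3, 3], total = 6
  t=3: active resources = [2, 3, 3], total = 8
  t=4: active resources = [2, 3, 3], total = 8
  t=5: active resources = [2, 2, 3, 6], total = 13
  t=6: active resources = [2, 6], total = 8
  t=7: active resources = [2, 6], total = 8
  t=8: active resources = [5, 2], total = 7
  t=9: active resources = [5, 2], total = 7
  t=10: active resources = [5], total = 5
  t=11: active resources = [5], total = 5
  t=12: active resources = [5], total = 5
  t=13: active resources = [5], total = 5
Peak resource demand = 13

13


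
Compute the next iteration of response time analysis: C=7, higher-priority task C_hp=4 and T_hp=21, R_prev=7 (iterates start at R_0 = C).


R_next = C + ceil(R_prev / T_hp) * C_hp
ceil(7 / 21) = ceil(0.3333) = 1
Interference = 1 * 4 = 4
R_next = 7 + 4 = 11

11


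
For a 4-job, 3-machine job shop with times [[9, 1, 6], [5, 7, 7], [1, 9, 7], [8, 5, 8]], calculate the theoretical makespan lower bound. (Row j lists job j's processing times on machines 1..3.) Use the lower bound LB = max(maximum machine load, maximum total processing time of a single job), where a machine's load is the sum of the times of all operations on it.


Machine loads:
  Machine 1: 9 + 5 + 1 + 8 = 23
  Machine 2: 1 + 7 + 9 + 5 = 22
  Machine 3: 6 + 7 + 7 + 8 = 28
Max machine load = 28
Job totals:
  Job 1: 16
  Job 2: 19
  Job 3: 17
  Job 4: 21
Max job total = 21
Lower bound = max(28, 21) = 28

28


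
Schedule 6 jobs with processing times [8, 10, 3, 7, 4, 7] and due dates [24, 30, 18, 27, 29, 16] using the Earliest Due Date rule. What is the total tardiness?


Sort by due date (EDD order): [(7, 16), (3, 18), (8, 24), (7, 27), (4, 29), (10, 30)]
Compute completion times and tardiness:
  Job 1: p=7, d=16, C=7, tardiness=max(0,7-16)=0
  Job 2: p=3, d=18, C=10, tardiness=max(0,10-18)=0
  Job 3: p=8, d=24, C=18, tardiness=max(0,18-24)=0
  Job 4: p=7, d=27, C=25, tardiness=max(0,25-27)=0
  Job 5: p=4, d=29, C=29, tardiness=max(0,29-29)=0
  Job 6: p=10, d=30, C=39, tardiness=max(0,39-30)=9
Total tardiness = 9

9


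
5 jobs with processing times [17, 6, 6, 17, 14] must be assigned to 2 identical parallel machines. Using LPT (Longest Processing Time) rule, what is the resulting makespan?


Sort jobs in decreasing order (LPT): [17, 17, 14, 6, 6]
Assign each job to the least loaded machine:
  Machine 1: jobs [17, 14], load = 31
  Machine 2: jobs [17, 6, 6], load = 29
Makespan = max load = 31

31


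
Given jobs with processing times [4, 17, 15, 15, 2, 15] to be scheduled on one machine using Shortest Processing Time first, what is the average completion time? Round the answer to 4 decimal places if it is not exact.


Sort jobs by processing time (SPT order): [2, 4, 15, 15, 15, 17]
Compute completion times sequentially:
  Job 1: processing = 2, completes at 2
  Job 2: processing = 4, completes at 6
  Job 3: processing = 15, completes at 21
  Job 4: processing = 15, completes at 36
  Job 5: processing = 15, completes at 51
  Job 6: processing = 17, completes at 68
Sum of completion times = 184
Average completion time = 184/6 = 30.6667

30.6667


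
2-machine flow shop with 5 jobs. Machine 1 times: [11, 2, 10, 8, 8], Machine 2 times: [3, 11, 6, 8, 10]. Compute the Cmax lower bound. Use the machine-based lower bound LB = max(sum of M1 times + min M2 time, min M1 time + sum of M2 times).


LB1 = sum(M1 times) + min(M2 times) = 39 + 3 = 42
LB2 = min(M1 times) + sum(M2 times) = 2 + 38 = 40
Lower bound = max(LB1, LB2) = max(42, 40) = 42

42


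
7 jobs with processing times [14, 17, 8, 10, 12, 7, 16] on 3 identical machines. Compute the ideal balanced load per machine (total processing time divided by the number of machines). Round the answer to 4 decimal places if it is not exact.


Total processing time = 14 + 17 + 8 + 10 + 12 + 7 + 16 = 84
Number of machines = 3
Ideal balanced load = 84 / 3 = 28.0

28.0


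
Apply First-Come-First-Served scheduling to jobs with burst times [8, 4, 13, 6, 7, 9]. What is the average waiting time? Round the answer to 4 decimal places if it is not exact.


FCFS order (as given): [8, 4, 13, 6, 7, 9]
Waiting times:
  Job 1: wait = 0
  Job 2: wait = 8
  Job 3: wait = 12
  Job 4: wait = 25
  Job 5: wait = 31
  Job 6: wait = 38
Sum of waiting times = 114
Average waiting time = 114/6 = 19.0

19.0


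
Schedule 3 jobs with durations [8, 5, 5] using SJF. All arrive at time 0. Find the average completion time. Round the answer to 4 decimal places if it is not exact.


SJF order (ascending): [5, 5, 8]
Completion times:
  Job 1: burst=5, C=5
  Job 2: burst=5, C=10
  Job 3: burst=8, C=18
Average completion = 33/3 = 11.0

11.0


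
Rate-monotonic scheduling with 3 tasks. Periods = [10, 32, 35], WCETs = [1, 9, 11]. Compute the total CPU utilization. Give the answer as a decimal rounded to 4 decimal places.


Compute individual utilizations (exact fractions):
  Task 1: C/T = 1/10 (approx. 0.1)
  Task 2: C/T = 9/32 (approx. 0.2813)
  Task 3: C/T = 11/35 (approx. 0.3143)
Total utilization U = 1/10 + 9/32 + 11/35 = 779/1120
Rounded to 4 decimal places: U = 0.6955
RM (Liu & Layland) bound for 3 tasks = 0.779763; compare with U = 779/1120 (approx. 0.695536)
U <= bound, so schedulable by RM sufficient condition.

0.6955


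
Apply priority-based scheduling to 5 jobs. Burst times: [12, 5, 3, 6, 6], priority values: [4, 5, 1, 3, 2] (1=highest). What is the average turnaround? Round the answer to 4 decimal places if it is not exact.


Sort by priority (ascending = highest first):
Order: [(1, 3), (2, 6), (3, 6), (4, 12), (5, 5)]
Completion times:
  Priority 1, burst=3, C=3
  Priority 2, burst=6, C=9
  Priority 3, burst=6, C=15
  Priority 4, burst=12, C=27
  Priority 5, burst=5, C=32
Average turnaround = 86/5 = 17.2

17.2
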